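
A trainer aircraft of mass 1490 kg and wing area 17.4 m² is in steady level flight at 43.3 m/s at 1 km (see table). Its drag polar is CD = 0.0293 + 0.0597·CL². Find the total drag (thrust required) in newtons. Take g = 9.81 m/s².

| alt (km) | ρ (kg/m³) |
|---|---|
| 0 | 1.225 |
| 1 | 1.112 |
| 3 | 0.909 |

D = 1230 N

At 1 km, from the table: ρ = 1.112 kg/m³.
In steady level flight, lift balances weight: W = mg = 1490 × 9.81 = 14617 N.
q = ½ρv² = ½ × 1.112 × 43.3² = 1042 Pa.
CL = W/(q·S) = 14617 / (1042 × 17.4) = 0.8059.
CD = 0.0293 + 0.0597 × 0.8059² = 0.06807.
D = q·S·CD = 1042 × 17.4 × 0.06807 = 1235 N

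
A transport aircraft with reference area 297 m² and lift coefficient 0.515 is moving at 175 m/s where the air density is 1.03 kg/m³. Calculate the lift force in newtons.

L = ½ρv²S·CL = ½ × 1.03 × 175² × 297 × 0.515 = 2.41×10^6 N ≈ 2410 kN

L = 2.41×10^6 N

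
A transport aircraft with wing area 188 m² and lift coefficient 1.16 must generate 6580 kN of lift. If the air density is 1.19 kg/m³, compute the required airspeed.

L = ½ρv²S·CL ⇒ v = √(2L/(ρ·S·CL))
v = √(2 × 6.58×10^6 / (1.19 × 188 × 1.16)) = √50710 = 225 m/s

v = 225 m/s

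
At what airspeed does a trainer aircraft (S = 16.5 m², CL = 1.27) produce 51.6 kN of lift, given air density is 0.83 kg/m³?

v = 77 m/s

L = ½ρv²S·CL ⇒ v = √(2L/(ρ·S·CL))
v = √(2 × 51600 / (0.83 × 16.5 × 1.27)) = √5934 = 77 m/s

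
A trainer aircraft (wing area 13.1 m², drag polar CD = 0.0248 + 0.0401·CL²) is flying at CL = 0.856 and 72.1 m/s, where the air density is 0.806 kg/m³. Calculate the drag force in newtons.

CD = 0.0248 + 0.0401 × 0.856² = 0.05418
D = ½ρv²S·CD = ½ × 0.806 × 72.1² × 13.1 × 0.05418 = 1490 N

D = 1490 N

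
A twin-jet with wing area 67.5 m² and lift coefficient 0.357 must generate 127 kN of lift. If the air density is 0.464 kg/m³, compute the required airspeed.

v = 151 m/s

L = ½ρv²S·CL ⇒ v = √(2L/(ρ·S·CL))
v = √(2 × 1.27×10^5 / (0.464 × 67.5 × 0.357)) = √22720 = 151 m/s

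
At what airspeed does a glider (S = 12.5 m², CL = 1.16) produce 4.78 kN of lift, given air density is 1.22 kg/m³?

L = ½ρv²S·CL ⇒ v = √(2L/(ρ·S·CL))
v = √(2 × 4780 / (1.22 × 12.5 × 1.16)) = √540.4 = 23.2 m/s

v = 23.2 m/s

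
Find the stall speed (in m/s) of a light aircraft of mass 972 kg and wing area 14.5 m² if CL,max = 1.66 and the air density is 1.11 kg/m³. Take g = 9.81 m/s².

V_stall = 26.7 m/s

Stall occurs when L = W at CL,max. W = mg = 972 × 9.81 = 9535 N.
V_stall = √(2W/(ρ·S·CL,max)) = √(2 × 9535 / (1.11 × 14.5 × 1.66))
V_stall = √713.8 = 26.7 m/s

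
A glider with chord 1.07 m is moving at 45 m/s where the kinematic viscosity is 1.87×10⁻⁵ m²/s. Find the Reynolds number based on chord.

Re = v·c/ν = 45 × 1.07 / (1.87×10⁻⁵) = 2.57×10^6

Re = 2.57×10^6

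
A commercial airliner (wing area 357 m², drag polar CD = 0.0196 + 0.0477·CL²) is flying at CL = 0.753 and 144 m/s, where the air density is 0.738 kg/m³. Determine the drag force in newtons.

D = 1.27×10^5 N

CD = 0.0196 + 0.0477 × 0.753² = 0.04665
D = ½ρv²S·CD = ½ × 0.738 × 144² × 357 × 0.04665 = 1.27×10^5 N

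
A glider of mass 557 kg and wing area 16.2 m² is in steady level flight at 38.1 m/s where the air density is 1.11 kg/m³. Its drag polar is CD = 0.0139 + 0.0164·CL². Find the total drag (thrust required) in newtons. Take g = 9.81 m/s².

Weight W = mg = 557 × 9.81 = 5464.2 N; in level flight L = W.
Dynamic pressure q = 0.5 × 1.11 × 38.1² = 805.6 Pa.
Required CL = L/(qS) = 5464.2/(805.6·16.2) = 0.4187.
CD = 0.0139 + 0.0164 × 0.4187² = 0.01677.
D = q·S·CD = 805.6 × 16.2 × 0.01677 = 218.9 N

D = 219 N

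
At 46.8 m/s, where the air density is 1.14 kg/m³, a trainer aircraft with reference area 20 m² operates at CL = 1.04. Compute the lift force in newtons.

L = 26000 N

Dynamic pressure q = ½ρv² = ½ × 1.14 × 46.8² = 1248 Pa.
L = q·S·CL = 1248 × 20 × 1.04 = 26000 N ≈ 26 kN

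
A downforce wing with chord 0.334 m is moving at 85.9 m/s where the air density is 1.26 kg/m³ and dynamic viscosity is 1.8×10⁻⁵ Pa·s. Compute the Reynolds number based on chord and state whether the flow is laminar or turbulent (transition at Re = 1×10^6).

Re = ρ·v·c/μ = 1.26 × 85.9 × 0.334 / (1.8×10⁻⁵) = 2.01×10^6
Since 2.01×10^6 > 1×10^6, the flow is turbulent.

Re = 2.01×10^6 (turbulent)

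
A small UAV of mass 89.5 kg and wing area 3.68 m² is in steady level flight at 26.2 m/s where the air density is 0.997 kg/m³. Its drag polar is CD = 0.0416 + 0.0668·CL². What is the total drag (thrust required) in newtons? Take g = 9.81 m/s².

Weight W = mg = 89.5 × 9.81 = 878 N; in level flight L = W.
q = ½ρv² = ½ × 0.997 × 26.2² = 342.2 Pa.
CL = W/(q·S) = 878 / (342.2 × 3.68) = 0.6972.
CD = 0.0416 + 0.0668 × 0.6972² = 0.07407.
D = q·S·CD = 342.2 × 3.68 × 0.07407 = 93.28 N

D = 93.3 N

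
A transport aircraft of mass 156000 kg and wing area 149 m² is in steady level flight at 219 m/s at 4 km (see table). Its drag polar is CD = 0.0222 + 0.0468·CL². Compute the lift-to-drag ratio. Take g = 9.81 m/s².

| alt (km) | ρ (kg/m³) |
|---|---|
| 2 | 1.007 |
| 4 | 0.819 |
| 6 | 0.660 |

At 4 km, from the table: ρ = 0.819 kg/m³.
In steady level flight, lift balances weight: W = mg = 156000 × 9.81 = 1.5304×10^6 N.
q = ½ρv² = ½ × 0.819 × 219² = 19640 Pa.
CL = W/(q·S) = 1.5304×10^6 / (19640 × 149) = 0.523.
CD = 0.0222 + 0.0468 × 0.523² = 0.035.
L/D = CL/CD = 0.523 / 0.035 = 14.9

L/D = 14.9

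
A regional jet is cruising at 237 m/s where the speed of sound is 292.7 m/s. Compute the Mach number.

M = 0.81

M = v/a = 237 / 292.7 = 0.81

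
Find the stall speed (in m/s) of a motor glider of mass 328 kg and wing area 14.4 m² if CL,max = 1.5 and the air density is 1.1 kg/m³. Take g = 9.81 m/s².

Stall occurs when L = W at CL,max. W = mg = 328 × 9.81 = 3218 N.
V_stall = √(2W/(ρ·S·CL,max)) = √(2 × 3218 / (1.1 × 14.4 × 1.5))
V_stall = √270.8 = 16.5 m/s

V_stall = 16.5 m/s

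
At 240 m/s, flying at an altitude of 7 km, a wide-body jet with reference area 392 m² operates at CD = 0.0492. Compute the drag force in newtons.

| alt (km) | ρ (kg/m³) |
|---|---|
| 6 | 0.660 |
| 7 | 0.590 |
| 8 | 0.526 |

At 7 km, from the table: ρ = 0.590 kg/m³.
D = ½ρv²S·CD = ½ × 0.59 × 240² × 392 × 0.0492 = 3.28×10^5 N ≈ 328 kN

D = 3.28×10^5 N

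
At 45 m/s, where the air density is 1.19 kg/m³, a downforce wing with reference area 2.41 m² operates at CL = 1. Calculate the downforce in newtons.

L = 2900 N

L = ½ρv²S·CL = ½ × 1.19 × 45² × 2.41 × 1 = 2900 N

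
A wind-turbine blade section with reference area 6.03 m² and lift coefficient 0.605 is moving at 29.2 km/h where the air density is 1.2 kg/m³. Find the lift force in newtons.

L = 144 N

Convert speed: v = 29.2 km/h ÷ 3.6 = 8.111 m/s.
L = ½ρv²S·CL = ½ × 1.2 × 8.111² × 6.03 × 0.605 = 144 N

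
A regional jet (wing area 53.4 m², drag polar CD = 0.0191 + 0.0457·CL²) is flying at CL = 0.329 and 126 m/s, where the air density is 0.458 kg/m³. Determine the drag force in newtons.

CD = 0.0191 + 0.0457 × 0.329² = 0.02405
D = ½ρv²S·CD = ½ × 0.458 × 126² × 53.4 × 0.02405 = 4670 N

D = 4670 N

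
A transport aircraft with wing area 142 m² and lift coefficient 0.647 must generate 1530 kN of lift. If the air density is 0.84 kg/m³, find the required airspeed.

L = ½ρv²S·CL ⇒ v = √(2L/(ρ·S·CL))
v = √(2 × 1.53×10^6 / (0.84 × 142 × 0.647)) = √39650 = 199 m/s

v = 199 m/s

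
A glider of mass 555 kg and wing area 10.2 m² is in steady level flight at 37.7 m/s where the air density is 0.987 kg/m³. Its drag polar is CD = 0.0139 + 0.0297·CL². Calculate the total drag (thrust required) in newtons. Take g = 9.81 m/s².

Weight W = mg = 555 × 9.81 = 5444.6 N; in level flight L = W.
Dynamic pressure q = 0.5 × 0.987 × 37.7² = 701.4 Pa.
CL = 2W/(ρv²S) = 2×5444.6/(0.987×37.7²×10.2) = 0.761.
CD = 0.0139 + 0.0297 × 0.761² = 0.0311.
D = q·S·CD = 701.4 × 10.2 × 0.0311 = 222.5 N

D = 223 N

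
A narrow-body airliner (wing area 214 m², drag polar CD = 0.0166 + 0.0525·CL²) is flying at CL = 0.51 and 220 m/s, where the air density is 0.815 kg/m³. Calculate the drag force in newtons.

D = 1.28×10^5 N

CD = 0.0166 + 0.0525 × 0.51² = 0.03026
D = ½ρv²S·CD = ½ × 0.815 × 220² × 214 × 0.03026 = 1.28×10^5 N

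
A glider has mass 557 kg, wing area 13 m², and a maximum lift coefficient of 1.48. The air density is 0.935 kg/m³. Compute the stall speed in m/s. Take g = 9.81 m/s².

At stall, lift equals weight: L = W = m·g = 557 × 9.81 = 5464 N.
From L = ½ρV²S·CL,max = W: V_stall = √(2W/(ρSCL,max)) = √(2·5464/(0.935·13·1.48))
V_stall = √607.5 = 24.6 m/s

V_stall = 24.6 m/s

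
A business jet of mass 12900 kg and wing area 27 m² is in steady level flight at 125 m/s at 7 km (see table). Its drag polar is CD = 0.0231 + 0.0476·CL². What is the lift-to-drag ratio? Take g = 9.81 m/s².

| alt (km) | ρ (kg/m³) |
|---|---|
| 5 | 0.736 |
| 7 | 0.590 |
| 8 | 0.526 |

L/D = 14.1

At 7 km, from the table: ρ = 0.590 kg/m³.
Weight W = mg = 12900 × 9.81 = 1.2655×10^5 N; in level flight L = W.
Dynamic pressure q = 0.5 × 0.59 × 125² = 4609 Pa.
CL = W/(q·S) = 1.2655×10^5 / (4609 × 27) = 1.017.
CD = 0.0231 + 0.0476 × 1.017² = 0.07232.
L/D = CL/CD = 1.017 / 0.07232 = 14.1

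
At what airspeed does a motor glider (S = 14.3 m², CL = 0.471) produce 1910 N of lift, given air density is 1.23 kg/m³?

L = ½ρv²S·CL ⇒ v = √(2L/(ρ·S·CL))
v = √(2 × 1910 / (1.23 × 14.3 × 0.471)) = √461.1 = 21.5 m/s

v = 21.5 m/s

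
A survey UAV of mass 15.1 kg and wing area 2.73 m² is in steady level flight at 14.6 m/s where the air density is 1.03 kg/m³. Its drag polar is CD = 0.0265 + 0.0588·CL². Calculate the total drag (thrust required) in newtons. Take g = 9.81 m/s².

Level flight ⇒ L = W = m·g = 15.1 × 9.81 = 148.13 N.
Dynamic pressure q = 0.5 × 1.03 × 14.6² = 109.8 Pa.
Required CL = L/(qS) = 148.13/(109.8·2.73) = 0.4943.
CD = 0.0265 + 0.0588 × 0.4943² = 0.04087.
D = q·S·CD = 109.8 × 2.73 × 0.04087 = 12.25 N

D = 12.2 N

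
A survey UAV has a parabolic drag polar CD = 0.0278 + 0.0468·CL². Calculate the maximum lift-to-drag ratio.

(L/D)max = 13.9

For CD = CD0 + K·CL², (L/D)max occurs at CL* = √(CD0/K) and equals 1/(2√(K·CD0)).
(L/D)max = 1/(2√(0.0468 × 0.0278)) = 1/(2 × 0.03607) = 13.9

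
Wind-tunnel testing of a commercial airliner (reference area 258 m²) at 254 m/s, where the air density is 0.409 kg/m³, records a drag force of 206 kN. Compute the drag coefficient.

From D = ½ρv²S·CD, rearranging gives CD = 2D/(ρv²S).
CD = 2 × 2.06×10^5 / (0.409 × 254² × 258) = 0.0605

CD = 0.0605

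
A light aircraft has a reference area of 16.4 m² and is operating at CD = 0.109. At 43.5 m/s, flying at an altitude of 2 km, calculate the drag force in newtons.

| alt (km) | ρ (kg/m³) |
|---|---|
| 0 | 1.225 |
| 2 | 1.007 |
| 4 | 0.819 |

D = 1700 N

At 2 km, from the table: ρ = 1.007 kg/m³.
D = ½ρv²S·CD = ½ × 1.007 × 43.5² × 16.4 × 0.109 = 1700 N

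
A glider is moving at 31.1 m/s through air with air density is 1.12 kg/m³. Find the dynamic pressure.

q = ½ρv² = ½ × 1.12 × 31.1² = 542 Pa

q = 542 Pa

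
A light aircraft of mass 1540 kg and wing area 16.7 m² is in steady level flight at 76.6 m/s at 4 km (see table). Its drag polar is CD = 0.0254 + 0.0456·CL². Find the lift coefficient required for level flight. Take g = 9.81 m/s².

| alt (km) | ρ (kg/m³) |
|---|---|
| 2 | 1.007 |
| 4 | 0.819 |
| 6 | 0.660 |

At 4 km, from the table: ρ = 0.819 kg/m³.
Level flight ⇒ L = W = m·g = 1540 × 9.81 = 15107 N.
Dynamic pressure q = 0.5 × 0.819 × 76.6² = 2403 Pa.
Required CL = L/(qS) = 15107/(2403·16.7) = 0.3765.

CL = 0.376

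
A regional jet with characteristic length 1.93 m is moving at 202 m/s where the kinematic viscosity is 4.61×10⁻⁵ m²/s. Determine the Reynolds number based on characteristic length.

Re = 8.46×10^6

Re = v·c/ν = 202 × 1.93 / (4.61×10⁻⁵) = 8.46×10^6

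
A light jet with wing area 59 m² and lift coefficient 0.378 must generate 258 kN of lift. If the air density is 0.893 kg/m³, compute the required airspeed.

v = 161 m/s

L = ½ρv²S·CL ⇒ v = √(2L/(ρ·S·CL))
v = √(2 × 2.58×10^5 / (0.893 × 59 × 0.378)) = √25910 = 161 m/s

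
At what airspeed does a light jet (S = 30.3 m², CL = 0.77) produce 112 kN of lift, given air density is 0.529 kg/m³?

v = 135 m/s

L = ½ρv²S·CL ⇒ v = √(2L/(ρ·S·CL))
v = √(2 × 1.12×10^5 / (0.529 × 30.3 × 0.77)) = √18150 = 135 m/s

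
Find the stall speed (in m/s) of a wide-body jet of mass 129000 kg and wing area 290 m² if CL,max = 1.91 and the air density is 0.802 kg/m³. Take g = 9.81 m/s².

V_stall = 75.5 m/s

Weight W = mg = 129000 × 9.81 = 1.265×10^6 N.
From L = ½ρV²S·CL,max = W: V_stall = √(2W/(ρSCL,max)) = √(2·1.265×10^6/(0.802·290·1.91))
V_stall = √5697 = 75.5 m/s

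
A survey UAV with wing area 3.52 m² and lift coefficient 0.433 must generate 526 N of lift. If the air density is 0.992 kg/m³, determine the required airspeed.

L = ½ρv²S·CL ⇒ v = √(2L/(ρ·S·CL))
v = √(2 × 526 / (0.992 × 3.52 × 0.433)) = √695.8 = 26.4 m/s

v = 26.4 m/s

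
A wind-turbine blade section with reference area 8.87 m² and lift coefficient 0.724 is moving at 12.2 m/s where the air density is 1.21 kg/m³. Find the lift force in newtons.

L = 578 N

L = ½ρv²S·CL = ½ × 1.21 × 12.2² × 8.87 × 0.724 = 578 N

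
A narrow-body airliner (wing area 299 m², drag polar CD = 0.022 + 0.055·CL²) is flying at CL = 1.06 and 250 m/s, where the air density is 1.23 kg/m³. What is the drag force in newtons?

D = 9.63×10^5 N

CD = 0.022 + 0.055 × 1.06² = 0.0838
D = ½ρv²S·CD = ½ × 1.23 × 250² × 299 × 0.0838 = 9.63×10^5 N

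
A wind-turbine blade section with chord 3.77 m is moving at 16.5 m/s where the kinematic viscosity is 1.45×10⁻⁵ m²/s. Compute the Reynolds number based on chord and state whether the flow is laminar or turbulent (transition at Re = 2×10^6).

Re = v·c/ν = 16.5 × 3.77 / (1.45×10⁻⁵) = 4.29×10^6
Since 4.29×10^6 > 2×10^6, the flow is turbulent.

Re = 4.29×10^6 (turbulent)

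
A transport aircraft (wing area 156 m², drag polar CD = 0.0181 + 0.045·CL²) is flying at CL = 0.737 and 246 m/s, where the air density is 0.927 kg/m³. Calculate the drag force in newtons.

CD = 0.0181 + 0.045 × 0.737² = 0.04254
D = ½ρv²S·CD = ½ × 0.927 × 246² × 156 × 0.04254 = 1.86×10^5 N

D = 1.86×10^5 N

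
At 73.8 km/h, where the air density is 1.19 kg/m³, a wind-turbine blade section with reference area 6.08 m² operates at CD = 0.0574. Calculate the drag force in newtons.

D = 87.3 N

Convert speed: v = 73.8 km/h ÷ 3.6 = 20.5 m/s.
Dynamic pressure q = ½ρv² = ½ × 1.19 × 20.5² = 250 Pa.
D = q·S·CD = 250 × 6.08 × 0.0574 = 87.3 N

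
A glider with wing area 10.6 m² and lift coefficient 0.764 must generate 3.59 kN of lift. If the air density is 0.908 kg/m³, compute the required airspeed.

L = ½ρv²S·CL ⇒ v = √(2L/(ρ·S·CL))
v = √(2 × 3590 / (0.908 × 10.6 × 0.764)) = √976.4 = 31.2 m/s

v = 31.2 m/s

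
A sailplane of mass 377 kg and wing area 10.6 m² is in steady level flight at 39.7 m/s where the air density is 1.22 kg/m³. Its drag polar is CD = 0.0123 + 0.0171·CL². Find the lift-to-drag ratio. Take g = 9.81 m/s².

L/D = 24.9

Level flight ⇒ L = W = m·g = 377 × 9.81 = 3698.4 N.
q = ½ρv² = ½ × 1.22 × 39.7² = 961.4 Pa.
Required CL = L/(qS) = 3698.4/(961.4·10.6) = 0.3629.
CD = 0.0123 + 0.0171 × 0.3629² = 0.01455.
L/D = CL/CD = 0.3629 / 0.01455 = 24.9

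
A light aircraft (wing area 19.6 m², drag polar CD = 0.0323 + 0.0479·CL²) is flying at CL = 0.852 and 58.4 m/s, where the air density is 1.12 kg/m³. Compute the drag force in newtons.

CD = 0.0323 + 0.0479 × 0.852² = 0.06707
D = ½ρv²S·CD = ½ × 1.12 × 58.4² × 19.6 × 0.06707 = 2510 N

D = 2510 N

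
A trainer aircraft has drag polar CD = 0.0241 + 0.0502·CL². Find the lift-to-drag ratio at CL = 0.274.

L/D = 9.83

CD = 0.0241 + 0.0502 × 0.274² = 0.02787
L/D = CL/CD = 0.274 / 0.02787 = 9.83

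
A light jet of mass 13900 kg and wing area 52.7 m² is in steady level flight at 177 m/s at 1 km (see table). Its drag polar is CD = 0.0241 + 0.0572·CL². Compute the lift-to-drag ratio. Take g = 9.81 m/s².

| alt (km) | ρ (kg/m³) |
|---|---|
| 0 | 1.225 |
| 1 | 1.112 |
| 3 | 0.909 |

At 1 km, from the table: ρ = 1.112 kg/m³.
Weight W = mg = 13900 × 9.81 = 1.3636×10^5 N; in level flight L = W.
Dynamic pressure q = 0.5 × 1.112 × 177² = 17420 Pa.
CL = 2W/(ρv²S) = 2×1.3636×10^5/(1.112×177²×52.7) = 0.1485.
CD = 0.0241 + 0.0572 × 0.1485² = 0.02536.
L/D = CL/CD = 0.1485 / 0.02536 = 5.86

L/D = 5.86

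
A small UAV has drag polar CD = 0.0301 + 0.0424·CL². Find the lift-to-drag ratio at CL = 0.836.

CD = 0.0301 + 0.0424 × 0.836² = 0.05973
L/D = CL/CD = 0.836 / 0.05973 = 14

L/D = 14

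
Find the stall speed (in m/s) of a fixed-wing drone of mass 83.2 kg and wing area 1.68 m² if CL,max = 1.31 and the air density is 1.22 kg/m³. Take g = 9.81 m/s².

Stall occurs when L = W at CL,max. W = mg = 83.2 × 9.81 = 816.2 N.
From L = ½ρV²S·CL,max = W: V_stall = √(2W/(ρSCL,max)) = √(2·816.2/(1.22·1.68·1.31))
V_stall = √608 = 24.7 m/s

V_stall = 24.7 m/s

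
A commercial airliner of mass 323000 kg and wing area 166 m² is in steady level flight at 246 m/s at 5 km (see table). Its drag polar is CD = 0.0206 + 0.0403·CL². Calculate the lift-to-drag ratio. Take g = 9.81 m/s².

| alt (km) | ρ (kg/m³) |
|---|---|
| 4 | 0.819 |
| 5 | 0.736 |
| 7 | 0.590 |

At 5 km, from the table: ρ = 0.736 kg/m³.
In steady level flight, lift balances weight: W = mg = 323000 × 9.81 = 3.1686×10^6 N.
q = ½ρv² = ½ × 0.736 × 246² = 22270 Pa.
CL = W/(q·S) = 3.1686×10^6 / (22270 × 166) = 0.8571.
CD = 0.0206 + 0.0403 × 0.8571² = 0.05021.
L/D = CL/CD = 0.8571 / 0.05021 = 17.1

L/D = 17.1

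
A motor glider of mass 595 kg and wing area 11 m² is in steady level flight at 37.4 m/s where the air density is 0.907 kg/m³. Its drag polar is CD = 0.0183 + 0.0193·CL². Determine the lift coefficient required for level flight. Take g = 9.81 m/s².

CL = 0.837

Level flight ⇒ L = W = m·g = 595 × 9.81 = 5837 N.
Dynamic pressure q = 0.5 × 0.907 × 37.4² = 634.3 Pa.
CL = 2W/(ρv²S) = 2×5837/(0.907×37.4²×11) = 0.8365.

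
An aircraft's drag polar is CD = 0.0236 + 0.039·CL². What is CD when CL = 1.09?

CD = 0.0236 + 0.039 × 1.09² = 0.0236 + 0.04634 = 0.0699

CD = 0.0699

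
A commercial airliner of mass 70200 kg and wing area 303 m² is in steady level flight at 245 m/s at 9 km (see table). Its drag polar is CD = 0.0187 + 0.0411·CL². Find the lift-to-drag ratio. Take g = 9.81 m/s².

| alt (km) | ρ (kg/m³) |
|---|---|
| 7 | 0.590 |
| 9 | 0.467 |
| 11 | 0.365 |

L/D = 8.2

At 9 km, from the table: ρ = 0.467 kg/m³.
Weight W = mg = 70200 × 9.81 = 6.8866×10^5 N; in level flight L = W.
Dynamic pressure q = 0.5 × 0.467 × 245² = 14020 Pa.
Required CL = L/(qS) = 6.8866×10^5/(14020·303) = 0.1622.
CD = 0.0187 + 0.0411 × 0.1622² = 0.01978.
L/D = CL/CD = 0.1622 / 0.01978 = 8.2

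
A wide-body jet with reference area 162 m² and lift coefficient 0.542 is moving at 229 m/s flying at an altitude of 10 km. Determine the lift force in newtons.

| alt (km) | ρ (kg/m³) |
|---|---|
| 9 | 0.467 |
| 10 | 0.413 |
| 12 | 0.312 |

L = 9.51×10^5 N

At 10 km, from the table: ρ = 0.413 kg/m³.
L = ½ρv²S·CL = ½ × 0.413 × 229² × 162 × 0.542 = 9.51×10^5 N ≈ 951 kN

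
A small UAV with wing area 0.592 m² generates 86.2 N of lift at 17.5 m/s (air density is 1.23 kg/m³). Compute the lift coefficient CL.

From L = ½ρv²S·CL, rearranging gives CL = 2L/(ρv²S).
CL = 2 × 86.2 / (1.23 × 17.5² × 0.592) = 0.773

CL = 0.773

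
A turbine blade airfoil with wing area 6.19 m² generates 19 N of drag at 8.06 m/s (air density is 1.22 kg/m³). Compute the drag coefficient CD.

From D = ½ρv²S·CD, rearranging gives CD = 2D/(ρv²S).
CD = 2 × 19 / (1.22 × 8.06² × 6.19) = 0.0775

CD = 0.0775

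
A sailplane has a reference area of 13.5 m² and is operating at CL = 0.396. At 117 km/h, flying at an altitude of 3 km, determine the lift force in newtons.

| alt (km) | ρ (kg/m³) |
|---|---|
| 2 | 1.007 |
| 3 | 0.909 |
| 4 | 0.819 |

At 3 km, from the table: ρ = 0.909 kg/m³.
Convert speed: v = 117 km/h ÷ 3.6 = 32.5 m/s.
Dynamic pressure q = ½ρv² = ½ × 0.909 × 32.5² = 480.1 Pa.
L = q·S·CL = 480.1 × 13.5 × 0.396 = 2570 N

L = 2570 N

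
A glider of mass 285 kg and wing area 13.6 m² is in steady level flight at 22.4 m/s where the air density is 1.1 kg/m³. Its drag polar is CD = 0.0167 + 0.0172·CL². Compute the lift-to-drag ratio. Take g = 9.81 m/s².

L/D = 28.4

Level flight ⇒ L = W = m·g = 285 × 9.81 = 2795.9 N.
q = ½ρv² = ½ × 1.1 × 22.4² = 276 Pa.
CL = W/(q·S) = 2795.9 / (276 × 13.6) = 0.7449.
CD = 0.0167 + 0.0172 × 0.7449² = 0.02624.
L/D = CL/CD = 0.7449 / 0.02624 = 28.4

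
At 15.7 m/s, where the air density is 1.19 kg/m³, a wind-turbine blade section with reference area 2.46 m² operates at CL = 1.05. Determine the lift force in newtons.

L = ½ρv²S·CL = ½ × 1.19 × 15.7² × 2.46 × 1.05 = 379 N

L = 379 N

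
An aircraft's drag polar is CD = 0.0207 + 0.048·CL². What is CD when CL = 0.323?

CD = 0.0207 + 0.048 × 0.323² = 0.0207 + 0.005008 = 0.0257

CD = 0.0257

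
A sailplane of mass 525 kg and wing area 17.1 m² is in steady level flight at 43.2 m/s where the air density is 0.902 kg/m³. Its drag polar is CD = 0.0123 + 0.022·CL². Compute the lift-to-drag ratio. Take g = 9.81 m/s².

In steady level flight, lift balances weight: W = mg = 525 × 9.81 = 5150.2 N.
Dynamic pressure q = 0.5 × 0.902 × 43.2² = 841.7 Pa.
Required CL = L/(qS) = 5150.2/(841.7·17.1) = 0.3578.
CD = 0.0123 + 0.022 × 0.3578² = 0.01512.
L/D = CL/CD = 0.3578 / 0.01512 = 23.7

L/D = 23.7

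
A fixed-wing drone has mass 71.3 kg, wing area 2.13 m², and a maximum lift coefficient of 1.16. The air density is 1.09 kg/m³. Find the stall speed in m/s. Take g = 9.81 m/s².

Stall occurs when L = W at CL,max. W = mg = 71.3 × 9.81 = 699.5 N.
From L = ½ρV²S·CL,max = W: V_stall = √(2W/(ρSCL,max)) = √(2·699.5/(1.09·2.13·1.16))
V_stall = √519.4 = 22.8 m/s

V_stall = 22.8 m/s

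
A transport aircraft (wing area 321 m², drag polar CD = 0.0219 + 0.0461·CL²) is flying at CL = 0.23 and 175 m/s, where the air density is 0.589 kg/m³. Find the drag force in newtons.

CD = 0.0219 + 0.0461 × 0.23² = 0.02434
D = ½ρv²S·CD = ½ × 0.589 × 175² × 321 × 0.02434 = 70500 N

D = 70500 N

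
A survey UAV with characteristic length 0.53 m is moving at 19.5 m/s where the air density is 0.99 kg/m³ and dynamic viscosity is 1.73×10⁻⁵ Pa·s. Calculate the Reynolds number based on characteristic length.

Re = ρ·v·c/μ = 0.99 × 19.5 × 0.53 / (1.73×10⁻⁵) = 5.91×10^5

Re = 5.91×10^5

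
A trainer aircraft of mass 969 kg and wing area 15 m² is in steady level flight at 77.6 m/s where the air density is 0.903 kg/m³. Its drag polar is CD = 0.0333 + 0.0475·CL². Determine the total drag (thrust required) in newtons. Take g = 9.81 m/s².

D = 1460 N

Level flight ⇒ L = W = m·g = 969 × 9.81 = 9505.9 N.
Dynamic pressure q = 0.5 × 0.903 × 77.6² = 2719 Pa.
CL = W/(q·S) = 9505.9 / (2719 × 15) = 0.2331.
CD = 0.0333 + 0.0475 × 0.2331² = 0.03588.
D = q·S·CD = 2719 × 15 × 0.03588 = 1463 N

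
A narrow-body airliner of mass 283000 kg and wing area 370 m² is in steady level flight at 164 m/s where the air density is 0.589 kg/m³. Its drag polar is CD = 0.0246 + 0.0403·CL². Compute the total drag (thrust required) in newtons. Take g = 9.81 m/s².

In steady level flight, lift balances weight: W = mg = 283000 × 9.81 = 2.7762×10^6 N.
Dynamic pressure q = 0.5 × 0.589 × 164² = 7921 Pa.
CL = W/(q·S) = 2.7762×10^6 / (7921 × 370) = 0.9473.
CD = 0.0246 + 0.0403 × 0.9473² = 0.06076.
D = q·S·CD = 7921 × 370 × 0.06076 = 1.781×10^5 N

D = 1.78×10^5 N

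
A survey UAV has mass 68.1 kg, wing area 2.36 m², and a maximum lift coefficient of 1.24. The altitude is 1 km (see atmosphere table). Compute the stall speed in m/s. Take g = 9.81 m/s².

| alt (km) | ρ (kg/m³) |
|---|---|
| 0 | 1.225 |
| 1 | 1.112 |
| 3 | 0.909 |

At 1 km, from the table: ρ = 1.112 kg/m³.
Stall occurs when L = W at CL,max. W = mg = 68.1 × 9.81 = 668.1 N.
V_stall = √(2W/(ρ·S·CL,max)) = √(2 × 668.1 / (1.112 × 2.36 × 1.24))
V_stall = √410.6 = 20.3 m/s

V_stall = 20.3 m/s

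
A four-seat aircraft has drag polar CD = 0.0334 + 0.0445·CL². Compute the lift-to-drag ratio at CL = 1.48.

L/D = 11.3

CD = 0.0334 + 0.0445 × 1.48² = 0.1309
L/D = CL/CD = 1.48 / 0.1309 = 11.3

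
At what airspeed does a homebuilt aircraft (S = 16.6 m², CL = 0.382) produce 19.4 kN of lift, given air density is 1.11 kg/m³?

L = ½ρv²S·CL ⇒ v = √(2L/(ρ·S·CL))
v = √(2 × 19400 / (1.11 × 16.6 × 0.382)) = √5512 = 74.2 m/s

v = 74.2 m/s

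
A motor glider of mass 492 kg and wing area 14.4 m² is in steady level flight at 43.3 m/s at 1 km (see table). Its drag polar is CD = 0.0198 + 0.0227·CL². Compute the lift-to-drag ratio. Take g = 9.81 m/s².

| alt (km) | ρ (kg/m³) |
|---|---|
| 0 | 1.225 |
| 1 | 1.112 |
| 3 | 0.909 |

L/D = 14.5

At 1 km, from the table: ρ = 1.112 kg/m³.
In steady level flight, lift balances weight: W = mg = 492 × 9.81 = 4826.5 N.
q = ½ρv² = ½ × 1.112 × 43.3² = 1042 Pa.
CL = 2W/(ρv²S) = 2×4826.5/(1.112×43.3²×14.4) = 0.3215.
CD = 0.0198 + 0.0227 × 0.3215² = 0.02215.
L/D = CL/CD = 0.3215 / 0.02215 = 14.5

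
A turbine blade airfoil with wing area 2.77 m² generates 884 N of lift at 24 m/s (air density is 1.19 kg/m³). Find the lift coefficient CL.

CL = 0.931

From L = ½ρv²S·CL, rearranging gives CL = 2L/(ρv²S).
CL = 2 × 884 / (1.19 × 24² × 2.77) = 0.931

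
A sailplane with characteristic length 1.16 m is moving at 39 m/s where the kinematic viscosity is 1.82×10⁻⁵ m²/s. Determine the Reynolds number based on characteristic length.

Re = 2.49×10^6

Re = v·c/ν = 39 × 1.16 / (1.82×10⁻⁵) = 2.49×10^6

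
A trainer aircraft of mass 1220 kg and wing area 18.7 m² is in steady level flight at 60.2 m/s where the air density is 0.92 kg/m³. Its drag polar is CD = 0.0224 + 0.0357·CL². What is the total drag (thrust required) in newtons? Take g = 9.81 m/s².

D = 862 N

Weight W = mg = 1220 × 9.81 = 11968 N; in level flight L = W.
q = ½ρv² = ½ × 0.92 × 60.2² = 1667 Pa.
CL = 2W/(ρv²S) = 2×11968/(0.92×60.2²×18.7) = 0.3839.
CD = 0.0224 + 0.0357 × 0.3839² = 0.02766.
D = q·S·CD = 1667 × 18.7 × 0.02766 = 862.3 N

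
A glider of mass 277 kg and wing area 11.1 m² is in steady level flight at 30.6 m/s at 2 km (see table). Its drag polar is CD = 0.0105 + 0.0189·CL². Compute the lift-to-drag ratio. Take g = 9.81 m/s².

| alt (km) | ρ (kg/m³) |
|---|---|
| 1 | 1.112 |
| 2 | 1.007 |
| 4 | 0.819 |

At 2 km, from the table: ρ = 1.007 kg/m³.
Level flight ⇒ L = W = m·g = 277 × 9.81 = 2717.4 N.
q = ½ρv² = ½ × 1.007 × 30.6² = 471.5 Pa.
Required CL = L/(qS) = 2717.4/(471.5·11.1) = 0.5193.
CD = 0.0105 + 0.0189 × 0.5193² = 0.0156.
L/D = CL/CD = 0.5193 / 0.0156 = 33.3

L/D = 33.3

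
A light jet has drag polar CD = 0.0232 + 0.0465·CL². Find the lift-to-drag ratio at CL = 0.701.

L/D = 15.2

CD = 0.0232 + 0.0465 × 0.701² = 0.04605
L/D = CL/CD = 0.701 / 0.04605 = 15.2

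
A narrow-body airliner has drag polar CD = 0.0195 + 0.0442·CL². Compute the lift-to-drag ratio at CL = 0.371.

CD = 0.0195 + 0.0442 × 0.371² = 0.02558
L/D = CL/CD = 0.371 / 0.02558 = 14.5

L/D = 14.5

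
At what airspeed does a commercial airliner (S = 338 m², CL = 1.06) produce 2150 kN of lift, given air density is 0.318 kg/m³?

v = 194 m/s

L = ½ρv²S·CL ⇒ v = √(2L/(ρ·S·CL))
v = √(2 × 2.15×10^6 / (0.318 × 338 × 1.06)) = √37740 = 194 m/s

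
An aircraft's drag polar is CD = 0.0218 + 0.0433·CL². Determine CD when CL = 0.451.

CD = 0.0218 + 0.0433 × 0.451² = 0.0218 + 0.008807 = 0.0306

CD = 0.0306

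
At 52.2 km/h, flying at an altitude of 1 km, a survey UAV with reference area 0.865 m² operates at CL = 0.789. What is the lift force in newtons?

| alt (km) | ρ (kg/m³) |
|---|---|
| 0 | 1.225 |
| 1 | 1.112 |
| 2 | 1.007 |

L = 79.8 N

At 1 km, from the table: ρ = 1.112 kg/m³.
Convert speed: v = 52.2 km/h ÷ 3.6 = 14.5 m/s.
Dynamic pressure q = ½ρv² = ½ × 1.112 × 14.5² = 116.9 Pa.
L = q·S·CL = 116.9 × 0.865 × 0.789 = 79.8 N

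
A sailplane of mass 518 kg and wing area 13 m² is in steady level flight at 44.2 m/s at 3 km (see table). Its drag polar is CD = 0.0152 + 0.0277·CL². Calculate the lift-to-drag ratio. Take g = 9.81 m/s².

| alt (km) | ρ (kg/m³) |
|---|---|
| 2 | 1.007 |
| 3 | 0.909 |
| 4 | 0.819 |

L/D = 21.4

At 3 km, from the table: ρ = 0.909 kg/m³.
Weight W = mg = 518 × 9.81 = 5081.6 N; in level flight L = W.
q = ½ρv² = ½ × 0.909 × 44.2² = 887.9 Pa.
CL = 2W/(ρv²S) = 2×5081.6/(0.909×44.2²×13) = 0.4402.
CD = 0.0152 + 0.0277 × 0.4402² = 0.02057.
L/D = CL/CD = 0.4402 / 0.02057 = 21.4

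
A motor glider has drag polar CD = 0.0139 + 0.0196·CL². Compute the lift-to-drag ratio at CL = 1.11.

L/D = 29.2

CD = 0.0139 + 0.0196 × 1.11² = 0.03805
L/D = CL/CD = 1.11 / 0.03805 = 29.2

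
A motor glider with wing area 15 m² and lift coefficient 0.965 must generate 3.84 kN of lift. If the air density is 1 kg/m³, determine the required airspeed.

v = 23 m/s

L = ½ρv²S·CL ⇒ v = √(2L/(ρ·S·CL))
v = √(2 × 3840 / (1 × 15 × 0.965)) = √530.6 = 23 m/s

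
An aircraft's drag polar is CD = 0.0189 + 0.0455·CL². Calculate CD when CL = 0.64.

CD = 0.0375

CD = 0.0189 + 0.0455 × 0.64² = 0.0189 + 0.01864 = 0.0375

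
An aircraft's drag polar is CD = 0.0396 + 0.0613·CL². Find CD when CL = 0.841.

CD = 0.0396 + 0.0613 × 0.841² = 0.0396 + 0.04336 = 0.083

CD = 0.083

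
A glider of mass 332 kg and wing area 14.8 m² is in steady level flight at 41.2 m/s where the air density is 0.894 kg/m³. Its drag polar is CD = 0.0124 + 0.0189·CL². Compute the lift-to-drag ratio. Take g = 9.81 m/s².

L/D = 20.7

Level flight ⇒ L = W = m·g = 332 × 9.81 = 3256.9 N.
Dynamic pressure q = 0.5 × 0.894 × 41.2² = 758.8 Pa.
CL = 2W/(ρv²S) = 2×3256.9/(0.894×41.2²×14.8) = 0.29.
CD = 0.0124 + 0.0189 × 0.29² = 0.01399.
L/D = CL/CD = 0.29 / 0.01399 = 20.7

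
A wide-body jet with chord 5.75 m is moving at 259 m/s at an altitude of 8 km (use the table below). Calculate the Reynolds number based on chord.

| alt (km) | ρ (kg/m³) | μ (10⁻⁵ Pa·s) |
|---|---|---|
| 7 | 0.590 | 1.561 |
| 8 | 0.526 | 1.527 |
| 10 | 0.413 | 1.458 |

Re = 5.13×10^7

At 8 km, from the table: ρ = 0.526 kg/m³, μ = 1.527×10⁻⁵ Pa·s.
Re = ρ·v·c/μ = 0.526 × 259 × 5.75 / (1.527×10⁻⁵) = 5.13×10^7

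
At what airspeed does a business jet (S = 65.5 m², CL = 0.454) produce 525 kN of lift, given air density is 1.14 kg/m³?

v = 176 m/s

L = ½ρv²S·CL ⇒ v = √(2L/(ρ·S·CL))
v = √(2 × 5.25×10^5 / (1.14 × 65.5 × 0.454)) = √30970 = 176 m/s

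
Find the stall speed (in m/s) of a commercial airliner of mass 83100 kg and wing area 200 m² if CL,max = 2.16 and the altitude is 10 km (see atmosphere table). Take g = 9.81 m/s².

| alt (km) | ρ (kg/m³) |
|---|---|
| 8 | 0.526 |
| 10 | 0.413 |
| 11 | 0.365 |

V_stall = 95.6 m/s

At 10 km, from the table: ρ = 0.413 kg/m³.
Weight W = mg = 83100 × 9.81 = 8.152×10^5 N.
V_stall = √(2W/(ρ·S·CL,max)) = √(2 × 8.152×10^5 / (0.413 × 200 × 2.16))
V_stall = √9138 = 95.6 m/s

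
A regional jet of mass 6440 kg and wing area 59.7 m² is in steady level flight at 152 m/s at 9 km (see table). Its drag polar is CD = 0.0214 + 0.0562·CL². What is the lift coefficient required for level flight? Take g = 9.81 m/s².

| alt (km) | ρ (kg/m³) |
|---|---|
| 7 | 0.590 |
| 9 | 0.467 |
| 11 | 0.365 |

At 9 km, from the table: ρ = 0.467 kg/m³.
In steady level flight, lift balances weight: W = mg = 6440 × 9.81 = 63176 N.
Dynamic pressure q = 0.5 × 0.467 × 152² = 5395 Pa.
Required CL = L/(qS) = 63176/(5395·59.7) = 0.1962.

CL = 0.196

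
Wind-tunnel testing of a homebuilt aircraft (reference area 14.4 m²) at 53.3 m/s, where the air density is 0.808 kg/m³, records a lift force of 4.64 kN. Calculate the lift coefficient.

CL = 0.281

From L = ½ρv²S·CL, rearranging gives CL = 2L/(ρv²S).
CL = 2 × 4640 / (0.808 × 53.3² × 14.4) = 0.281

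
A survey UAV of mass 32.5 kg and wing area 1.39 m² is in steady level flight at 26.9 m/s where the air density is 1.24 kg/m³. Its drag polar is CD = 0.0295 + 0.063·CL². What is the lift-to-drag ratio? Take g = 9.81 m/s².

In steady level flight, lift balances weight: W = mg = 32.5 × 9.81 = 318.82 N.
Dynamic pressure q = 0.5 × 1.24 × 26.9² = 448.6 Pa.
CL = W/(q·S) = 318.82 / (448.6 × 1.39) = 0.5113.
CD = 0.0295 + 0.063 × 0.5113² = 0.04597.
L/D = CL/CD = 0.5113 / 0.04597 = 11.1

L/D = 11.1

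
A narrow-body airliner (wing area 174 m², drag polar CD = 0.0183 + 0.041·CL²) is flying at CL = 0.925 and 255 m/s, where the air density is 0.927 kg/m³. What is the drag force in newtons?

D = 2.8×10^5 N

CD = 0.0183 + 0.041 × 0.925² = 0.05338
D = ½ρv²S·CD = ½ × 0.927 × 255² × 174 × 0.05338 = 2.8×10^5 N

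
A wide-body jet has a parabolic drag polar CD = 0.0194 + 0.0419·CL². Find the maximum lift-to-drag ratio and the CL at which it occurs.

For CD = CD0 + K·CL², (L/D)max occurs at CL* = √(CD0/K) and equals 1/(2√(K·CD0)).
(L/D)max = 1/(2√(0.0419 × 0.0194)) = 1/(2 × 0.02851) = 17.5
CL* = √(0.0194/0.0419) = 0.68

(L/D)max = 17.5, at CL = 0.68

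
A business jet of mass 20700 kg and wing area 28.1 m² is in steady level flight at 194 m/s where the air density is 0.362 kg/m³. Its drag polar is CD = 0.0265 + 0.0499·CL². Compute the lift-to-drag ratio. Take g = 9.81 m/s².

L/D = 12.8

In steady level flight, lift balances weight: W = mg = 20700 × 9.81 = 2.0307×10^5 N.
Dynamic pressure q = 0.5 × 0.362 × 194² = 6812 Pa.
Required CL = L/(qS) = 2.0307×10^5/(6812·28.1) = 1.061.
CD = 0.0265 + 0.0499 × 1.061² = 0.08266.
L/D = CL/CD = 1.061 / 0.08266 = 12.8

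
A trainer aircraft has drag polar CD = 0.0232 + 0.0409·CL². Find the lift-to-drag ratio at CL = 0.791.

CD = 0.0232 + 0.0409 × 0.791² = 0.04879
L/D = CL/CD = 0.791 / 0.04879 = 16.2

L/D = 16.2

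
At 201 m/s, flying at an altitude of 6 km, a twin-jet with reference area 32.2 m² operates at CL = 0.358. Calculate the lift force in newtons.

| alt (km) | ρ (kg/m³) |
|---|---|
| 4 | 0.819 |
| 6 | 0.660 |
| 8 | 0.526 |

L = 1.54×10^5 N

At 6 km, from the table: ρ = 0.660 kg/m³.
Dynamic pressure q = ½ρv² = ½ × 0.66 × 201² = 13330 Pa.
L = q·S·CL = 13330 × 32.2 × 0.358 = 1.54×10^5 N ≈ 154 kN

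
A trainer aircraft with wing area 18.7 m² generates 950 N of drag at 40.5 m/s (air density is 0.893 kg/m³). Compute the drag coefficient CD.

From D = ½ρv²S·CD, rearranging gives CD = 2D/(ρv²S).
CD = 2 × 950 / (0.893 × 40.5² × 18.7) = 0.0694

CD = 0.0694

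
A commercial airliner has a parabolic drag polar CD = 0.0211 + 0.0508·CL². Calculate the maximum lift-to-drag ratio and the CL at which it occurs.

(L/D)max = 15.3, at CL = 0.644

For CD = CD0 + K·CL², (L/D)max occurs at CL* = √(CD0/K) and equals 1/(2√(K·CD0)).
(L/D)max = 1/(2√(0.0508 × 0.0211)) = 1/(2 × 0.03274) = 15.3
CL* = √(0.0211/0.0508) = 0.644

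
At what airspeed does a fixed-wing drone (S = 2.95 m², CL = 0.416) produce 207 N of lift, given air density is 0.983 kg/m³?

v = 18.5 m/s

L = ½ρv²S·CL ⇒ v = √(2L/(ρ·S·CL))
v = √(2 × 207 / (0.983 × 2.95 × 0.416)) = √343.2 = 18.5 m/s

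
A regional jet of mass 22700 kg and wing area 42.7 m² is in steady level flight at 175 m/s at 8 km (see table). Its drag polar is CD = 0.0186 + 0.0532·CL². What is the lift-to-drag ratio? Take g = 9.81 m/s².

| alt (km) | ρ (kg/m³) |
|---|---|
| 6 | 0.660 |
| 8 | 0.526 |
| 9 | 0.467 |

L/D = 15.8

At 8 km, from the table: ρ = 0.526 kg/m³.
Level flight ⇒ L = W = m·g = 22700 × 9.81 = 2.2269×10^5 N.
q = ½ρv² = ½ × 0.526 × 175² = 8054 Pa.
Required CL = L/(qS) = 2.2269×10^5/(8054·42.7) = 0.6475.
CD = 0.0186 + 0.0532 × 0.6475² = 0.0409.
L/D = CL/CD = 0.6475 / 0.0409 = 15.8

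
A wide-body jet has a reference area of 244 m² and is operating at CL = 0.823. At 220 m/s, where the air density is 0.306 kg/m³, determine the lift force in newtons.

L = 1.49×10^6 N

L = ½ρv²S·CL = ½ × 0.306 × 220² × 244 × 0.823 = 1.49×10^6 N ≈ 1490 kN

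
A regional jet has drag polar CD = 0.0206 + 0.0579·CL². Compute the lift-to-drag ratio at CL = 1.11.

CD = 0.0206 + 0.0579 × 1.11² = 0.09194
L/D = CL/CD = 1.11 / 0.09194 = 12.1

L/D = 12.1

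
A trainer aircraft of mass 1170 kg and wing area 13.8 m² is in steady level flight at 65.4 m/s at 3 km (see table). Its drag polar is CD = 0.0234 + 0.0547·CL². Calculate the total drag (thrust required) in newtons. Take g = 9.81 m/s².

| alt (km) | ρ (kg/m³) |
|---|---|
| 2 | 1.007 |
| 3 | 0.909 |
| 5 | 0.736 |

D = 896 N

At 3 km, from the table: ρ = 0.909 kg/m³.
Weight W = mg = 1170 × 9.81 = 11478 N; in level flight L = W.
q = ½ρv² = ½ × 0.909 × 65.4² = 1944 Pa.
CL = 2W/(ρv²S) = 2×11478/(0.909×65.4²×13.8) = 0.4278.
CD = 0.0234 + 0.0547 × 0.4278² = 0.03341.
D = q·S·CD = 1944 × 13.8 × 0.03341 = 896.4 N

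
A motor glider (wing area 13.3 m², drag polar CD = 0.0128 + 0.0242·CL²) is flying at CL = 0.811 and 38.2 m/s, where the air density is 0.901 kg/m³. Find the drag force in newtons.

CD = 0.0128 + 0.0242 × 0.811² = 0.02872
D = ½ρv²S·CD = ½ × 0.901 × 38.2² × 13.3 × 0.02872 = 251 N

D = 251 N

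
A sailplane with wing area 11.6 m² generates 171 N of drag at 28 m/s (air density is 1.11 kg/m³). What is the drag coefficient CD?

From D = ½ρv²S·CD, rearranging gives CD = 2D/(ρv²S).
CD = 2 × 171 / (1.11 × 28² × 11.6) = 0.0339

CD = 0.0339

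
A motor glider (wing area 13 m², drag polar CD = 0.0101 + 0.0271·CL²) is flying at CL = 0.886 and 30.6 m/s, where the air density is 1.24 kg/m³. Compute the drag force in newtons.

CD = 0.0101 + 0.0271 × 0.886² = 0.03137
D = ½ρv²S·CD = ½ × 1.24 × 30.6² × 13 × 0.03137 = 237 N

D = 237 N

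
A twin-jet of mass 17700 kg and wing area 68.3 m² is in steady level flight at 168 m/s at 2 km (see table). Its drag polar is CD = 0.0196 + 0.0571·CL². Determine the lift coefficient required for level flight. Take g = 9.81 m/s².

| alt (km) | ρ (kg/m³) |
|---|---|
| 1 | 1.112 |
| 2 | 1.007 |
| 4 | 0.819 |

CL = 0.179

At 2 km, from the table: ρ = 1.007 kg/m³.
Weight W = mg = 17700 × 9.81 = 1.7364×10^5 N; in level flight L = W.
q = ½ρv² = ½ × 1.007 × 168² = 14210 Pa.
CL = W/(q·S) = 1.7364×10^5 / (14210 × 68.3) = 0.1789.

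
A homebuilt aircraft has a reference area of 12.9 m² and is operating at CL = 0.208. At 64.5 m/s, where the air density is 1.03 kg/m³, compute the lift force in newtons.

L = 5750 N

L = ½ρv²S·CL = ½ × 1.03 × 64.5² × 12.9 × 0.208 = 5750 N ≈ 5.75 kN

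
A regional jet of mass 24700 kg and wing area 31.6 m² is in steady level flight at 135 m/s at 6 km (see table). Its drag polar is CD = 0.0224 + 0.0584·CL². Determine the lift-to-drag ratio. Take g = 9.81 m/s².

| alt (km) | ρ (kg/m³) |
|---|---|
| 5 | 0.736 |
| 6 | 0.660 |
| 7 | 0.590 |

At 6 km, from the table: ρ = 0.660 kg/m³.
In steady level flight, lift balances weight: W = mg = 24700 × 9.81 = 2.4231×10^5 N.
q = ½ρv² = ½ × 0.66 × 135² = 6014 Pa.
CL = W/(q·S) = 2.4231×10^5 / (6014 × 31.6) = 1.275.
CD = 0.0224 + 0.0584 × 1.275² = 0.1173.
L/D = CL/CD = 1.275 / 0.1173 = 10.9

L/D = 10.9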